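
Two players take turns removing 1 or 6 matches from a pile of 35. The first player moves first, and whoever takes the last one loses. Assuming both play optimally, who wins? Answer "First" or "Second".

Compute winning (W) and losing (L) positions by backward induction:
i:   0  1  2  3  4  5  6  7  8  9 10 11 12 13 14 15 16 17 18 19 20 21 22 23 24 25 26 27 28 29 30 31 32 33 34 35
     W  L  W  L  W  L  W  W  L  W  L  W  L  W  W  L  W  L  W  L  W  W  L  W  L  W  L  W  W  L  W  L  W  L  W  W
Position 35 is W, so the first player wins.

First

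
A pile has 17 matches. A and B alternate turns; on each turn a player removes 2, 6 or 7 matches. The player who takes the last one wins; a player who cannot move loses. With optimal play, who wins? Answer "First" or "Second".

Second

Mark each pile size as W (mover wins) or L (mover loses):
i:   0  1  2  3  4  5  6  7  8  9 10 11 12 13 14 15 16 17
     L  L  W  W  L  L  W  W  W  L  W  W  W  L  L  W  W  L
Position 17 is L, so the second player wins.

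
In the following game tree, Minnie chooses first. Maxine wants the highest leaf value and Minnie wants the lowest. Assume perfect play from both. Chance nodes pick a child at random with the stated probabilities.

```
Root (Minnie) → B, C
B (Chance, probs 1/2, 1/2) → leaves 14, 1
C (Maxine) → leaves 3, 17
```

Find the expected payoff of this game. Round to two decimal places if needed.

B (Chance): 1/2·14 + 1/2·1 = 7.5
C (Maxine): max(3, 17) = 17
Root (Minnie): min(7.5, 17) = 7.5

7.5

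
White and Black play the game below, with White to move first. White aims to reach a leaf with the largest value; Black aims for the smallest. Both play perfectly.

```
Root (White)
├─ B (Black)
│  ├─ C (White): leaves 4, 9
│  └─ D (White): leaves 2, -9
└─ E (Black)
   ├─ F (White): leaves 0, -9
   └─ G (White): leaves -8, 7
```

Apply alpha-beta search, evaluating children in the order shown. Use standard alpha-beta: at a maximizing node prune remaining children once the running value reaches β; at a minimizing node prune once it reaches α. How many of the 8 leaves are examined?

C [α=-∞,β=+∞]: v=9
D [α=-∞,β=9]: v=2
B [α=-∞,β=+∞]: v=2
F [α=2,β=+∞]: v=0
E [α=2,β=+∞]: v=0 after child 1 ≤ α → α-cutoff, skip 1
Root [α=-∞,β=+∞]: v=2
Leaves evaluated: 6 of 8.

6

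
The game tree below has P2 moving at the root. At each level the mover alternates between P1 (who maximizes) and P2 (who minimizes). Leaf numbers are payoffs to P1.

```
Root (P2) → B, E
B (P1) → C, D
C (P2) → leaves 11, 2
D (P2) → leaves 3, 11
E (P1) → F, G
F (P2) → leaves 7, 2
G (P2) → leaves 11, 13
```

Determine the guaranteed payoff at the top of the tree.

C (P2): min(11, 2) = 2
D (P2): min(3, 11) = 3
B (P1): max(2, 3) = 3
F (P2): min(7, 2) = 2
G (P2): min(11, 13) = 11
E (P1): max(2, 11) = 11
Root (P2): min(3, 11) = 3

3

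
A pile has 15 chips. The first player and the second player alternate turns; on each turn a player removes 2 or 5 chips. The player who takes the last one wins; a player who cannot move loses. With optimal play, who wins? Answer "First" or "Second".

i:   0  1  2  3  4  5  6  7  8  9 10 11 12 13 14 15
     L  L  W  W  L  W  W  L  L  W  W  L  W  W  L  L
Position 15 is L, so the second player wins.

Second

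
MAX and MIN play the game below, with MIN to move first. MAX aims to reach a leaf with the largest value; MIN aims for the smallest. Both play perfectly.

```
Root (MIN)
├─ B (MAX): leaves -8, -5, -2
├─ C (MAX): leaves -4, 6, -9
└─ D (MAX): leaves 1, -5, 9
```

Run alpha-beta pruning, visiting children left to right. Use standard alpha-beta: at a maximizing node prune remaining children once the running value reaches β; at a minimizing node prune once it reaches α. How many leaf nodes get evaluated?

B [α=-∞,β=+∞]: v=-2
C [α=-∞,β=-2]: v=6 after child 2 ≥ β → β-cutoff, skip 1
D [α=-∞,β=-2]: v=1 after child 1 ≥ β → β-cutoff, skip 2
Root [α=-∞,β=+∞]: v=-2
Leaves evaluated: 6 of 9.

6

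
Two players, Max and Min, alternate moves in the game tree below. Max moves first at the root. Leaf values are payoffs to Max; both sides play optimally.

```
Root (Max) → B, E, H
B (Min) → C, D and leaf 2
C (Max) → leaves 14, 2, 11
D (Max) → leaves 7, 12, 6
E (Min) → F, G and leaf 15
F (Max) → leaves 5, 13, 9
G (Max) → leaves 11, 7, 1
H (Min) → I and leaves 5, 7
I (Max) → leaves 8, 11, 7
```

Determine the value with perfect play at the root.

C (Max): max(14, 2, 11) = 14
D (Max): max(7, 12, 6) = 12
B (Min): min(14, 12, 2) = 2
F (Max): max(5, 13, 9) = 13
G (Max): max(11, 7, 1) = 11
E (Min): min(13, 11, 15) = 11
I (Max): max(8, 11, 7) = 11
H (Min): min(11, 5, 7) = 5
Root (Max): max(2, 11, 5) = 11

11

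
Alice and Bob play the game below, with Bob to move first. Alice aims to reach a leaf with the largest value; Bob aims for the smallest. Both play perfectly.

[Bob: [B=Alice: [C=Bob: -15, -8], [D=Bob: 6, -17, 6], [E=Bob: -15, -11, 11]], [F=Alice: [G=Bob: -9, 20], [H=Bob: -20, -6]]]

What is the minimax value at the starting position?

-15

C (Bob): min(-15, -8) = -15
D (Bob): min(6, -17, 6) = -17
E (Bob): min(-15, -11, 11) = -15
B (Alice): max(-15, -17, -15) = -15
G (Bob): min(-9, 20) = -9
H (Bob): min(-20, -6) = -20
F (Alice): max(-9, -20) = -9
Root (Bob): min(-15, -9) = -15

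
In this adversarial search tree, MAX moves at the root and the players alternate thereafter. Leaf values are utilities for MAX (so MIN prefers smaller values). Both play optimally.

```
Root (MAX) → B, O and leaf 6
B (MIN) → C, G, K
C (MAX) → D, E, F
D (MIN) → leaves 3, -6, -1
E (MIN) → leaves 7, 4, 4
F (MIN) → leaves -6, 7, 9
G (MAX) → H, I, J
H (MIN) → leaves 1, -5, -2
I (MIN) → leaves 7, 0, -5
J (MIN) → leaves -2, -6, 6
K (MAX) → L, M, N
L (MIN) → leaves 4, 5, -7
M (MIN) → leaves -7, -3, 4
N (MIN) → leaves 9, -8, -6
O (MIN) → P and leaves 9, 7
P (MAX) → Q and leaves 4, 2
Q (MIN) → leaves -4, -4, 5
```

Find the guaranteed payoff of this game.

D (MIN): min(3, -6, -1) = -6
E (MIN): min(7, 4, 4) = 4
F (MIN): min(-6, 7, 9) = -6
C (MAX): max(-6, 4, -6) = 4
H (MIN): min(1, -5, -2) = -5
I (MIN): min(7, 0, -5) = -5
J (MIN): min(-2, -6, 6) = -6
G (MAX): max(-5, -5, -6) = -5
L (MIN): min(4, 5, -7) = -7
M (MIN): min(-7, -3, 4) = -7
N (MIN): min(9, -8, -6) = -8
K (MAX): max(-7, -7, -8) = -7
B (MIN): min(4, -5, -7) = -7
Q (MIN): min(-4, -4, 5) = -4
P (MAX): max(-4, 4, 2) = 4
O (MIN): min(4, 9, 7) = 4
Root (MAX): max(-7, 4, 6) = 6

6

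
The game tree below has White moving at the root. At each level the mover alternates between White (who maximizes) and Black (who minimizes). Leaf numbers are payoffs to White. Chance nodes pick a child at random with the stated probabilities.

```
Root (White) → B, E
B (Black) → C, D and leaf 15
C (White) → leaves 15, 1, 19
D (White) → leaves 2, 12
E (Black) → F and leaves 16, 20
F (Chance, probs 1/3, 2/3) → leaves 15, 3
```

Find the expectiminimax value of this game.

12

C (White): max(15, 1, 19) = 19
D (White): max(2, 12) = 12
B (Black): min(19, 12, 15) = 12
F (Chance): 1/3·15 + 2/3·3 = 7
E (Black): min(7, 16, 20) = 7
Root (White): max(12, 7) = 12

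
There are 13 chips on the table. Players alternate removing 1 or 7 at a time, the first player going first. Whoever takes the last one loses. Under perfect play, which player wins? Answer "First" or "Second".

Mark each pile size as W (mover wins) or L (mover loses):
i:   0  1  2  3  4  5  6  7  8  9 10 11 12 13
     W  L  W  L  W  L  W  L  W  L  W  L  W  L
Position 13 is L, so the second player wins.

Second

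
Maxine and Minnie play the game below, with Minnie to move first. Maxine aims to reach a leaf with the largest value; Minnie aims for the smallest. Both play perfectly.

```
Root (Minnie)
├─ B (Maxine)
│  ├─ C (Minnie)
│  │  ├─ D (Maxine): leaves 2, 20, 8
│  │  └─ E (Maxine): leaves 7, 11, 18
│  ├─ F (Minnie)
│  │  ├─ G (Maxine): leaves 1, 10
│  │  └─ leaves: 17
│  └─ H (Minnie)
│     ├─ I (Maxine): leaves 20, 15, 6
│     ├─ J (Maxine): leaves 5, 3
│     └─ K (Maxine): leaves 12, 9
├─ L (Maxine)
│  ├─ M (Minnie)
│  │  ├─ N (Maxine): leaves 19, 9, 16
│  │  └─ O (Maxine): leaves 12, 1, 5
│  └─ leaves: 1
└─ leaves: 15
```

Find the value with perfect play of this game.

12

D (Maxine): max(2, 20, 8) = 20
E (Maxine): max(7, 11, 18) = 18
C (Minnie): min(20, 18) = 18
G (Maxine): max(1, 10) = 10
F (Minnie): min(10, 17) = 10
I (Maxine): max(20, 15, 6) = 20
J (Maxine): max(5, 3) = 5
K (Maxine): max(12, 9) = 12
H (Minnie): min(20, 5, 12) = 5
B (Maxine): max(18, 10, 5) = 18
N (Maxine): max(19, 9, 16) = 19
O (Maxine): max(12, 1, 5) = 12
M (Minnie): min(19, 12) = 12
L (Maxine): max(12, 1) = 12
Root (Minnie): min(18, 12, 15) = 12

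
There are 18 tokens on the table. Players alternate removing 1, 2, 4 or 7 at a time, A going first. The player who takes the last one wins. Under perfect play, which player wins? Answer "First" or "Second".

Second

Mark each pile size as W (mover wins) or L (mover loses):
i:   0  1  2  3  4  5  6  7  8  9 10 11 12 13 14 15 16 17 18
     L  W  W  L  W  W  L  W  W  L  W  W  L  W  W  L  W  W  L
Position 18 is L, so the second player wins.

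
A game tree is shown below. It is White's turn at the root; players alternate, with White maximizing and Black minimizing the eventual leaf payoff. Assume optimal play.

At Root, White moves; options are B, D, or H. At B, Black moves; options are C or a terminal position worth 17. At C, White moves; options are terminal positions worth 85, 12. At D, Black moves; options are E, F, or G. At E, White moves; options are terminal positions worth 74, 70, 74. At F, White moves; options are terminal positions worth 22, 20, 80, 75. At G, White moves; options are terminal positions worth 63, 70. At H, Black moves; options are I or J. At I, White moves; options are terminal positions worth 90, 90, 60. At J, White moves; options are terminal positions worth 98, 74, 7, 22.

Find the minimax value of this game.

90

C (White): max(85, 12) = 85
B (Black): min(85, 17) = 17
E (White): max(74, 70, 74) = 74
F (White): max(22, 20, 80, 75) = 80
G (White): max(63, 70) = 70
D (Black): min(74, 80, 70) = 70
I (White): max(90, 90, 60) = 90
J (White): max(98, 74, 7, 22) = 98
H (Black): min(90, 98) = 90
Root (White): max(17, 70, 90) = 90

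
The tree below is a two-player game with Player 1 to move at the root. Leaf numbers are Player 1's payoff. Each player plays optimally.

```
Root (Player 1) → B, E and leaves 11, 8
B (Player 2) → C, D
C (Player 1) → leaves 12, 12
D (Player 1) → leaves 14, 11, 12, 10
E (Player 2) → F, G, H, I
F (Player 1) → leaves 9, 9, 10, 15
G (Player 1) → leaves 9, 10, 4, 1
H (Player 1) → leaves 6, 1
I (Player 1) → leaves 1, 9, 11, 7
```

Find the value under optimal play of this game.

C (Player 1): max(12, 12) = 12
D (Player 1): max(14, 11, 12, 10) = 14
B (Player 2): min(12, 14) = 12
F (Player 1): max(9, 9, 10, 15) = 15
G (Player 1): max(9, 10, 4, 1) = 10
H (Player 1): max(6, 1) = 6
I (Player 1): max(1, 9, 11, 7) = 11
E (Player 2): min(15, 10, 6, 11) = 6
Root (Player 1): max(12, 6, 11, 8) = 12

12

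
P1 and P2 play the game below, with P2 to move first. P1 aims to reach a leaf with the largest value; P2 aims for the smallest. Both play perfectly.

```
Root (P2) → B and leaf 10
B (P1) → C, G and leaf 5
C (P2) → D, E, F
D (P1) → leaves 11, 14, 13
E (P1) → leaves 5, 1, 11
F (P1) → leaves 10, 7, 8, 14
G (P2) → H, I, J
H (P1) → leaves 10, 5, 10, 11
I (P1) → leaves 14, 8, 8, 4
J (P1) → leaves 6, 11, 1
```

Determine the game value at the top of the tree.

D (P1): max(11, 14, 13) = 14
E (P1): max(5, 1, 11) = 11
F (P1): max(10, 7, 8, 14) = 14
C (P2): min(14, 11, 14) = 11
H (P1): max(10, 5, 10, 11) = 11
I (P1): max(14, 8, 8, 4) = 14
J (P1): max(6, 11, 1) = 11
G (P2): min(11, 14, 11) = 11
B (P1): max(11, 11, 5) = 11
Root (P2): min(11, 10) = 10

10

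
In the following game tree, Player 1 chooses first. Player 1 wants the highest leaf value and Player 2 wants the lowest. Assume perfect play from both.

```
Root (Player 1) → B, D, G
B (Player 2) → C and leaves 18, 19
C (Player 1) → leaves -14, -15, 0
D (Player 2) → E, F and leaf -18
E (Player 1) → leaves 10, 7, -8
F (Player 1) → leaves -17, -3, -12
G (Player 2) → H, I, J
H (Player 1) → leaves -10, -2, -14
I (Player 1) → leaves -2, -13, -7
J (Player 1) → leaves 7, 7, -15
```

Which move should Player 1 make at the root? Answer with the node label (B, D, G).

C (Player 1): max(-14, -15, 0) = 0
B (Player 2): min(0, 18, 19) = 0
E (Player 1): max(10, 7, -8) = 10
F (Player 1): max(-17, -3, -12) = -3
D (Player 2): min(10, -3, -18) = -18
H (Player 1): max(-10, -2, -14) = -2
I (Player 1): max(-2, -13, -7) = -2
J (Player 1): max(7, 7, -15) = 7
G (Player 2): min(-2, -2, 7) = -2
Root (Player 1): max(0, -18, -2) = 0
Player 1 picks the child with the highest value: B (value 0).

B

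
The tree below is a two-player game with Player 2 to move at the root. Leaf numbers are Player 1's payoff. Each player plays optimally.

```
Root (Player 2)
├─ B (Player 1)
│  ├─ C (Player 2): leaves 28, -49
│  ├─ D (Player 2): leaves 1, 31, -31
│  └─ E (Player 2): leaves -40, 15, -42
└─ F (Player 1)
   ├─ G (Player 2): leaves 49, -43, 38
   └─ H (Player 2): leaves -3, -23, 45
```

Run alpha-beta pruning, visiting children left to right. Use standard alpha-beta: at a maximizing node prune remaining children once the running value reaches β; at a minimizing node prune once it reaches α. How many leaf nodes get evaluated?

C [α=-∞,β=+∞]: v=-49
D [α=-49,β=+∞]: v=-31
E [α=-31,β=+∞]: v=-40 after child 1 ≤ α → α-cutoff, skip 2
B [α=-∞,β=+∞]: v=-31
G [α=-∞,β=-31]: v=-43
H [α=-43,β=-31]: v=-23
F [α=-∞,β=-31]: v=-23
Root [α=-∞,β=+∞]: v=-31
Leaves evaluated: 12 of 14.

12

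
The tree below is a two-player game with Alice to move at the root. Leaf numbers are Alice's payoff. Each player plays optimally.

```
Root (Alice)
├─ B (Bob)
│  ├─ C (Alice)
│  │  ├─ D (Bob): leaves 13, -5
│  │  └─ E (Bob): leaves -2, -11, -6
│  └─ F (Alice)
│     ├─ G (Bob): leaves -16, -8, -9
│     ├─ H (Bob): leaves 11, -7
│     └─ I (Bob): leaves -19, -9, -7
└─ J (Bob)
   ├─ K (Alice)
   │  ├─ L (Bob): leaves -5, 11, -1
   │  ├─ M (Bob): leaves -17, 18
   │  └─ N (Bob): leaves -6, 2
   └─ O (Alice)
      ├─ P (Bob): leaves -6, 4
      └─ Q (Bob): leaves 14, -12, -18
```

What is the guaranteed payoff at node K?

-5

L: min(-5, 11, -1) = -5
M: min(-17, 18) = -17
N: min(-6, 2) = -6
K: max(-5, -17, -6) = -5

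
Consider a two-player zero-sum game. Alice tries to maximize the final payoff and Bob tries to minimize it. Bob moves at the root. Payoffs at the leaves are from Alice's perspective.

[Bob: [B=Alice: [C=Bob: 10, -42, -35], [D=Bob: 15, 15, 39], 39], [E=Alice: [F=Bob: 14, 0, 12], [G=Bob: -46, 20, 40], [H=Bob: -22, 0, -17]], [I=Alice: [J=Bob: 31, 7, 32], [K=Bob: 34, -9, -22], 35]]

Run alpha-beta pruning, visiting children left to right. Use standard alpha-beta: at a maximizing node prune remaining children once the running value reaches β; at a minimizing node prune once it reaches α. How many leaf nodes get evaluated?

15

C [α=-∞,β=+∞]: v=-42
D [α=-42,β=+∞]: v=15
B [α=-∞,β=+∞]: v=39
F [α=-∞,β=39]: v=0
G [α=0,β=39]: v=-46 after child 1 ≤ α → α-cutoff, skip 2
H [α=0,β=39]: v=-22 after child 1 ≤ α → α-cutoff, skip 2
E [α=-∞,β=39]: v=0
J [α=-∞,β=0]: v=7
I [α=-∞,β=0]: v=7 after child 1 ≥ β → β-cutoff, skip 2
Root [α=-∞,β=+∞]: v=0
Leaves evaluated: 15 of 23.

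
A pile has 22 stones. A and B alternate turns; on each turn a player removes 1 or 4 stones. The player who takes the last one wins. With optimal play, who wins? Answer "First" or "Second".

Second

W/L table (W = player to move can force a win):
i:   0  1  2  3  4  5  6  7  8  9 10 11 12 13 14 15 16 17 18 19 20 21 22
     L  W  L  W  W  L  W  L  W  W  L  W  L  W  W  L  W  L  W  W  L  W  L
Position 22 is L, so the second player wins.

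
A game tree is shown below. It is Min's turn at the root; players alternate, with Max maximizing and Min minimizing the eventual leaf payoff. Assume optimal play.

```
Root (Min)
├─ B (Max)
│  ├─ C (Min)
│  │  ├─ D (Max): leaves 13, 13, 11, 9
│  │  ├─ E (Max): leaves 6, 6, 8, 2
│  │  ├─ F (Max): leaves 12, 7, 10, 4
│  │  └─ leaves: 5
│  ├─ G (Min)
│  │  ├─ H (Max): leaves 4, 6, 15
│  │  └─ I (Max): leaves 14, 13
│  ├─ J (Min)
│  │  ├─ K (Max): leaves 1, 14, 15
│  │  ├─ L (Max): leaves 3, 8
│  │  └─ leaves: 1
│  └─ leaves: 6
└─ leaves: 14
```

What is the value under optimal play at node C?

5

D: max(13, 13, 11, 9) = 13
E: max(6, 6, 8, 2) = 8
F: max(12, 7, 10, 4) = 12
C: min(13, 8, 12, 5) = 5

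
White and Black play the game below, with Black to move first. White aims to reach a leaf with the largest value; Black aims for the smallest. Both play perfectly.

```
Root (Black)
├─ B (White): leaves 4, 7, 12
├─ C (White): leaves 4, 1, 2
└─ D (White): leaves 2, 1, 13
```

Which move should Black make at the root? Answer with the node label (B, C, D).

C

B (White): max(4, 7, 12) = 12
C (White): max(4, 1, 2) = 4
D (White): max(2, 1, 13) = 13
Root (Black): min(12, 4, 13) = 4
Black picks the child with the lowest value: C (value 4).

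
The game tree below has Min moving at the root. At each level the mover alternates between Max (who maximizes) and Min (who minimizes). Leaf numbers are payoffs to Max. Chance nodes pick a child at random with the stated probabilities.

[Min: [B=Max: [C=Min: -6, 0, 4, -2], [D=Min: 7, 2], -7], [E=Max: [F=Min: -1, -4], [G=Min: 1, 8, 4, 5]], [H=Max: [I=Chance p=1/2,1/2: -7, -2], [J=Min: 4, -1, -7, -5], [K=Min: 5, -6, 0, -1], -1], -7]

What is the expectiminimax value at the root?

-7

C (Min): min(-6, 0, 4, -2) = -6
D (Min): min(7, 2) = 2
B (Max): max(-6, 2, -7) = 2
F (Min): min(-1, -4) = -4
G (Min): min(1, 8, 4, 5) = 1
E (Max): max(-4, 1) = 1
I (Chance): 1/2·-7 + 1/2·-2 = -4.5
J (Min): min(4, -1, -7, -5) = -7
K (Min): min(5, -6, 0, -1) = -6
H (Max): max(-4.5, -7, -6, -1) = -1
Root (Min): min(2, 1, -1, -7) = -7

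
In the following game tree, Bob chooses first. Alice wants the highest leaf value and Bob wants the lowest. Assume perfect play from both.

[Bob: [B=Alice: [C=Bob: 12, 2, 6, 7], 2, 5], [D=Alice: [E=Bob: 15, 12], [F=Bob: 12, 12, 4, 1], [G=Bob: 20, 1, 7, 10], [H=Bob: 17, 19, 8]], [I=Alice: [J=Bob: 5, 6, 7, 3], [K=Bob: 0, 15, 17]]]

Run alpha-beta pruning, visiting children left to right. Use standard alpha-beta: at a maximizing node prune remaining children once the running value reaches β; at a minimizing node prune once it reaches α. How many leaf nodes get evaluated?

C [α=-∞,β=+∞]: v=2
B [α=-∞,β=+∞]: v=5
E [α=-∞,β=5]: v=12
D [α=-∞,β=5]: v=12 after child 1 ≥ β → β-cutoff, skip 3
J [α=-∞,β=5]: v=3
K [α=3,β=5]: v=0 after child 1 ≤ α → α-cutoff, skip 2
I [α=-∞,β=5]: v=3
Root [α=-∞,β=+∞]: v=3
Leaves evaluated: 13 of 26.

13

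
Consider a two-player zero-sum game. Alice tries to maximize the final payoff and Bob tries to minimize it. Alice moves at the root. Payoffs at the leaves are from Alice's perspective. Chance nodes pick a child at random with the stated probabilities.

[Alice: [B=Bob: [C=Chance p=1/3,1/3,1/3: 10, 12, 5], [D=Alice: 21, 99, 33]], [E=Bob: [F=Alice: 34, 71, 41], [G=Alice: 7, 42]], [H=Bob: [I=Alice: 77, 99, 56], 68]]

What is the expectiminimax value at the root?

C (Chance): 1/3·10 + 1/3·12 + 1/3·5 = 9
D (Alice): max(21, 99, 33) = 99
B (Bob): min(9, 99) = 9
F (Alice): max(34, 71, 41) = 71
G (Alice): max(7, 42) = 42
E (Bob): min(71, 42) = 42
I (Alice): max(77, 99, 56) = 99
H (Bob): min(99, 68) = 68
Root (Alice): max(9, 42, 68) = 68

68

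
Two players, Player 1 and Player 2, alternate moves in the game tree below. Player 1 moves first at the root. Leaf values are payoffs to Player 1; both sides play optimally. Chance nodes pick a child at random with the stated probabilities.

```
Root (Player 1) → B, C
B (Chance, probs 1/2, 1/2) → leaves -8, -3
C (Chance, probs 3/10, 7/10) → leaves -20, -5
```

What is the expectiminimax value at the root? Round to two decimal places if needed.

-5.5

B (Chance): 1/2·-8 + 1/2·-3 = -5.5
C (Chance): 3/10·-20 + 7/10·-5 = -9.5
Root (Player 1): max(-5.5, -9.5) = -5.5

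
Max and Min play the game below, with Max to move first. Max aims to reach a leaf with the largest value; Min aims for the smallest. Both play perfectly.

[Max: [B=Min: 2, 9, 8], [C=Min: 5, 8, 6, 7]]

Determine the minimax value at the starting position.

5

B (Min): min(2, 9, 8) = 2
C (Min): min(5, 8, 6, 7) = 5
Root (Max): max(2, 5) = 5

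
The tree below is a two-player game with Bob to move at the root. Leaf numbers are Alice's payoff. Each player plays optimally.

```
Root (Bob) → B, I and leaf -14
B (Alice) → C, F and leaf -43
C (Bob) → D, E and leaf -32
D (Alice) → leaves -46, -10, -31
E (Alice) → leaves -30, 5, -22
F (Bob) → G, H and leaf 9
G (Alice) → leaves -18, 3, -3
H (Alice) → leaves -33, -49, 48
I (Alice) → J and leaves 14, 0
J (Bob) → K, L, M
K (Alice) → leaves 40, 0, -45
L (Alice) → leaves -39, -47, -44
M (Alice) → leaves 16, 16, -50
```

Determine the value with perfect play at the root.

D (Alice): max(-46, -10, -31) = -10
E (Alice): max(-30, 5, -22) = 5
C (Bob): min(-10, 5, -32) = -32
G (Alice): max(-18, 3, -3) = 3
H (Alice): max(-33, -49, 48) = 48
F (Bob): min(3, 48, 9) = 3
B (Alice): max(-32, 3, -43) = 3
K (Alice): max(40, 0, -45) = 40
L (Alice): max(-39, -47, -44) = -39
M (Alice): max(16, 16, -50) = 16
J (Bob): min(40, -39, 16) = -39
I (Alice): max(-39, 14, 0) = 14
Root (Bob): min(3, 14, -14) = -14

-14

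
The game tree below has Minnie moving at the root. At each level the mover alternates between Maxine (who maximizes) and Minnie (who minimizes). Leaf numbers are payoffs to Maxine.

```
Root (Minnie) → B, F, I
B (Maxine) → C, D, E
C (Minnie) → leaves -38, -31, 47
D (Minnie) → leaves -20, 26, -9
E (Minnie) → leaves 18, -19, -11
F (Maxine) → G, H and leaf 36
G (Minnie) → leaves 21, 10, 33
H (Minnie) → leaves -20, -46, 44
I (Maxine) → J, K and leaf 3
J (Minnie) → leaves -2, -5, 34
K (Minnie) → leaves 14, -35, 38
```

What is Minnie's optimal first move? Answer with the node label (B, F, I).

B

C (Minnie): min(-38, -31, 47) = -38
D (Minnie): min(-20, 26, -9) = -20
E (Minnie): min(18, -19, -11) = -19
B (Maxine): max(-38, -20, -19) = -19
G (Minnie): min(21, 10, 33) = 10
H (Minnie): min(-20, -46, 44) = -46
F (Maxine): max(10, -46, 36) = 36
J (Minnie): min(-2, -5, 34) = -5
K (Minnie): min(14, -35, 38) = -35
I (Maxine): max(-5, -35, 3) = 3
Root (Minnie): min(-19, 36, 3) = -19
Minnie picks the child with the lowest value: B (value -19).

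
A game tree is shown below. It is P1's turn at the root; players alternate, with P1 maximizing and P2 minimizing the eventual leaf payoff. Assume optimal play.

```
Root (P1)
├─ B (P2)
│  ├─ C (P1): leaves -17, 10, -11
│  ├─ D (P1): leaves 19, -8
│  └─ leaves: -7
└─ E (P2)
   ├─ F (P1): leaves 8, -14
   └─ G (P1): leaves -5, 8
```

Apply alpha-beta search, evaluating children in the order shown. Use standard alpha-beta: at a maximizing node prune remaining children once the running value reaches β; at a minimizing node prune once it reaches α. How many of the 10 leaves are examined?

9

C [α=-∞,β=+∞]: v=10
D [α=-∞,β=10]: v=19 after child 1 ≥ β → β-cutoff, skip 1
B [α=-∞,β=+∞]: v=-7
F [α=-7,β=+∞]: v=8
G [α=-7,β=8]: v=8
E [α=-7,β=+∞]: v=8
Root [α=-∞,β=+∞]: v=8
Leaves evaluated: 9 of 10.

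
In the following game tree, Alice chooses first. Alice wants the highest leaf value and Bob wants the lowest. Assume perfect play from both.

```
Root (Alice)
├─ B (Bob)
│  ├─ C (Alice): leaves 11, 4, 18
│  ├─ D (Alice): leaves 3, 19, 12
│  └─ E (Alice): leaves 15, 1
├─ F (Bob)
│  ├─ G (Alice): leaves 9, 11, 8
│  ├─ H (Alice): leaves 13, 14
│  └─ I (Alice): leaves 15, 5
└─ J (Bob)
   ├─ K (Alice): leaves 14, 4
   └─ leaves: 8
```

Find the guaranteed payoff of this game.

C (Alice): max(11, 4, 18) = 18
D (Alice): max(3, 19, 12) = 19
E (Alice): max(15, 1) = 15
B (Bob): min(18, 19, 15) = 15
G (Alice): max(9, 11, 8) = 11
H (Alice): max(13, 14) = 14
I (Alice): max(15, 5) = 15
F (Bob): min(11, 14, 15) = 11
K (Alice): max(14, 4) = 14
J (Bob): min(14, 8) = 8
Root (Alice): max(15, 11, 8) = 15

15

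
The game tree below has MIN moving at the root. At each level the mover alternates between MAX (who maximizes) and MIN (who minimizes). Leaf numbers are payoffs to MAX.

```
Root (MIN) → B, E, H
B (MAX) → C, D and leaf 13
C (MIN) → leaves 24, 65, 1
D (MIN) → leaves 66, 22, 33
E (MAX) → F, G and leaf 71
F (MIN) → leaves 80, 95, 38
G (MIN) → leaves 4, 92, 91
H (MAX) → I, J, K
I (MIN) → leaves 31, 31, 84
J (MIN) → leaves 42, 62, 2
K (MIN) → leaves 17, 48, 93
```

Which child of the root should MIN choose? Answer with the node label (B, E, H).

B

C (MIN): min(24, 65, 1) = 1
D (MIN): min(66, 22, 33) = 22
B (MAX): max(1, 22, 13) = 22
F (MIN): min(80, 95, 38) = 38
G (MIN): min(4, 92, 91) = 4
E (MAX): max(38, 4, 71) = 71
I (MIN): min(31, 31, 84) = 31
J (MIN): min(42, 62, 2) = 2
K (MIN): min(17, 48, 93) = 17
H (MAX): max(31, 2, 17) = 31
Root (MIN): min(22, 71, 31) = 22
MIN picks the child with the lowest value: B (value 22).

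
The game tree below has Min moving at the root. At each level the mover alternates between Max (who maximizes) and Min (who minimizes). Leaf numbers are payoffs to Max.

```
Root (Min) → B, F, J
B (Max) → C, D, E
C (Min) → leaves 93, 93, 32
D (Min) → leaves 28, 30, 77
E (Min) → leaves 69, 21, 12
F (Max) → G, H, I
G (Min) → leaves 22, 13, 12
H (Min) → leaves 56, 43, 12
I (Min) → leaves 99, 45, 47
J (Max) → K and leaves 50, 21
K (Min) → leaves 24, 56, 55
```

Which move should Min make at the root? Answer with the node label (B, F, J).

B

C (Min): min(93, 93, 32) = 32
D (Min): min(28, 30, 77) = 28
E (Min): min(69, 21, 12) = 12
B (Max): max(32, 28, 12) = 32
G (Min): min(22, 13, 12) = 12
H (Min): min(56, 43, 12) = 12
I (Min): min(99, 45, 47) = 45
F (Max): max(12, 12, 45) = 45
K (Min): min(24, 56, 55) = 24
J (Max): max(24, 50, 21) = 50
Root (Min): min(32, 45, 50) = 32
Min picks the child with the lowest value: B (value 32).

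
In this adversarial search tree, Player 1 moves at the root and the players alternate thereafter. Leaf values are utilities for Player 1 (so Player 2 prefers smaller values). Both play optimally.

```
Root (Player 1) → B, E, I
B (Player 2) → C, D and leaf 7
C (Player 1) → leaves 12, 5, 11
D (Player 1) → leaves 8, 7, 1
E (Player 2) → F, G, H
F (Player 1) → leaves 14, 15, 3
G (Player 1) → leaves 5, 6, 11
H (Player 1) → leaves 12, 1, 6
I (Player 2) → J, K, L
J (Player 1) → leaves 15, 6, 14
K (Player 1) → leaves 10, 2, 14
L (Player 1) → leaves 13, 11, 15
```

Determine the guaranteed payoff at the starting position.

C (Player 1): max(12, 5, 11) = 12
D (Player 1): max(8, 7, 1) = 8
B (Player 2): min(12, 8, 7) = 7
F (Player 1): max(14, 15, 3) = 15
G (Player 1): max(5, 6, 11) = 11
H (Player 1): max(12, 1, 6) = 12
E (Player 2): min(15, 11, 12) = 11
J (Player 1): max(15, 6, 14) = 15
K (Player 1): max(10, 2, 14) = 14
L (Player 1): max(13, 11, 15) = 15
I (Player 2): min(15, 14, 15) = 14
Root (Player 1): max(7, 11, 14) = 14

14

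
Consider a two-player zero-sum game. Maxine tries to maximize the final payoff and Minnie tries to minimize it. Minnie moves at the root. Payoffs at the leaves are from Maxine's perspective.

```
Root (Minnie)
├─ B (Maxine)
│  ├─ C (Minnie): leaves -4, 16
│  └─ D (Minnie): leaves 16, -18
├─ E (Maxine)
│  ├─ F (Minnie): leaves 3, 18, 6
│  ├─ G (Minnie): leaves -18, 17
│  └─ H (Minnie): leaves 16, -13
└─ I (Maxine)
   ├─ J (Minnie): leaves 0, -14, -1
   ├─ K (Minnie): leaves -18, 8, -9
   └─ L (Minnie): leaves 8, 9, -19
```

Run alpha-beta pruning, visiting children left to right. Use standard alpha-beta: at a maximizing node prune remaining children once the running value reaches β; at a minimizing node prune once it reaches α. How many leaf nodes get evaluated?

C [α=-∞,β=+∞]: v=-4
D [α=-4,β=+∞]: v=-18
B [α=-∞,β=+∞]: v=-4
F [α=-∞,β=-4]: v=3
E [α=-∞,β=-4]: v=3 after child 1 ≥ β → β-cutoff, skip 2
J [α=-∞,β=-4]: v=-14
K [α=-14,β=-4]: v=-18 after child 1 ≤ α → α-cutoff, skip 2
L [α=-14,β=-4]: v=-19
I [α=-∞,β=-4]: v=-14
Root [α=-∞,β=+∞]: v=-14
Leaves evaluated: 14 of 20.

14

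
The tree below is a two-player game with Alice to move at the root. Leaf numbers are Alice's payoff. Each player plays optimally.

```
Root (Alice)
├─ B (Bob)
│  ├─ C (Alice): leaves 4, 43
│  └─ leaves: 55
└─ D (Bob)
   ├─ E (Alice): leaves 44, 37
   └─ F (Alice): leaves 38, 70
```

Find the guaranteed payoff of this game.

44

C (Alice): max(4, 43) = 43
B (Bob): min(43, 55) = 43
E (Alice): max(44, 37) = 44
F (Alice): max(38, 70) = 70
D (Bob): min(44, 70) = 44
Root (Alice): max(43, 44) = 44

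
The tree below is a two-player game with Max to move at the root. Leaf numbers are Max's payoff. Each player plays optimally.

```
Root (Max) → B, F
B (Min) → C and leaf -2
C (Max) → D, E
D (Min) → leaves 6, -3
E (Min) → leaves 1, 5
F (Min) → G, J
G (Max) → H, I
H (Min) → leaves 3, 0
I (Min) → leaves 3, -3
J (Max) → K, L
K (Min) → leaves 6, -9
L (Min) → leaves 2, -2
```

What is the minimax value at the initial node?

-2

D (Min): min(6, -3) = -3
E (Min): min(1, 5) = 1
C (Max): max(-3, 1) = 1
B (Min): min(1, -2) = -2
H (Min): min(3, 0) = 0
I (Min): min(3, -3) = -3
G (Max): max(0, -3) = 0
K (Min): min(6, -9) = -9
L (Min): min(2, -2) = -2
J (Max): max(-9, -2) = -2
F (Min): min(0, -2) = -2
Root (Max): max(-2, -2) = -2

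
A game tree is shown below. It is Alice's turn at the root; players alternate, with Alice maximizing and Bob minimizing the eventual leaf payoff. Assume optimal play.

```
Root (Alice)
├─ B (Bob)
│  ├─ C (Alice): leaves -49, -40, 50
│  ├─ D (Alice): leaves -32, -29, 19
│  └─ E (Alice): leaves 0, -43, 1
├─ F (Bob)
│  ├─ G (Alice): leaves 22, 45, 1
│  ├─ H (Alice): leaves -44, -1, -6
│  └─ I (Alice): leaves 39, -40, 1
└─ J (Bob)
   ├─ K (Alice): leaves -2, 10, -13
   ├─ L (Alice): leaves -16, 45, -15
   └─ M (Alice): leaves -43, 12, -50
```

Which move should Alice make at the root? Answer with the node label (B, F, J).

C (Alice): max(-49, -40, 50) = 50
D (Alice): max(-32, -29, 19) = 19
E (Alice): max(0, -43, 1) = 1
B (Bob): min(50, 19, 1) = 1
G (Alice): max(22, 45, 1) = 45
H (Alice): max(-44, -1, -6) = -1
I (Alice): max(39, -40, 1) = 39
F (Bob): min(45, -1, 39) = -1
K (Alice): max(-2, 10, -13) = 10
L (Alice): max(-16, 45, -15) = 45
M (Alice): max(-43, 12, -50) = 12
J (Bob): min(10, 45, 12) = 10
Root (Alice): max(1, -1, 10) = 10
Alice picks the child with the highest value: J (value 10).

J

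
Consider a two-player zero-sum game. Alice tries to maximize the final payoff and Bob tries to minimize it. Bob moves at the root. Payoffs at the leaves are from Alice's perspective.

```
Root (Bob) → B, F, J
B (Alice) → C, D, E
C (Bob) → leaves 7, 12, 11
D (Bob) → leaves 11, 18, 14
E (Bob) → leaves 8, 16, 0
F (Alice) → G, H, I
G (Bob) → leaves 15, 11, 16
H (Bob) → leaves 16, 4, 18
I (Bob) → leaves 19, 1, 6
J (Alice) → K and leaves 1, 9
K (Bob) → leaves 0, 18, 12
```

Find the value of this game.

9

C (Bob): min(7, 12, 11) = 7
D (Bob): min(11, 18, 14) = 11
E (Bob): min(8, 16, 0) = 0
B (Alice): max(7, 11, 0) = 11
G (Bob): min(15, 11, 16) = 11
H (Bob): min(16, 4, 18) = 4
I (Bob): min(19, 1, 6) = 1
F (Alice): max(11, 4, 1) = 11
K (Bob): min(0, 18, 12) = 0
J (Alice): max(0, 1, 9) = 9
Root (Bob): min(11, 11, 9) = 9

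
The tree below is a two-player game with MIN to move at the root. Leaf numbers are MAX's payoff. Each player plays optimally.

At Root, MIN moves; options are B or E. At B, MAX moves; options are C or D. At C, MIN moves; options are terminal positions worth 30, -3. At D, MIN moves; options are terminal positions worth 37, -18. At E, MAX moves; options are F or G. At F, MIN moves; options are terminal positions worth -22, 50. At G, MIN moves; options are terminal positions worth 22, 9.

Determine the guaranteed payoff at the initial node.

C (MIN): min(30, -3) = -3
D (MIN): min(37, -18) = -18
B (MAX): max(-3, -18) = -3
F (MIN): min(-22, 50) = -22
G (MIN): min(22, 9) = 9
E (MAX): max(-22, 9) = 9
Root (MIN): min(-3, 9) = -3

-3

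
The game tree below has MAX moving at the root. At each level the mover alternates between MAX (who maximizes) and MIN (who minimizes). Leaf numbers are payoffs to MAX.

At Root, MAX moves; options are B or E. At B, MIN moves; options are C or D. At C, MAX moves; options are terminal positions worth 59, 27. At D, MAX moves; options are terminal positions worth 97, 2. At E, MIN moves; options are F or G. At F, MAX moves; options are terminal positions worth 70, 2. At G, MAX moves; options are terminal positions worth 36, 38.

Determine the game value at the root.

C (MAX): max(59, 27) = 59
D (MAX): max(97, 2) = 97
B (MIN): min(59, 97) = 59
F (MAX): max(70, 2) = 70
G (MAX): max(36, 38) = 38
E (MIN): min(70, 38) = 38
Root (MAX): max(59, 38) = 59

59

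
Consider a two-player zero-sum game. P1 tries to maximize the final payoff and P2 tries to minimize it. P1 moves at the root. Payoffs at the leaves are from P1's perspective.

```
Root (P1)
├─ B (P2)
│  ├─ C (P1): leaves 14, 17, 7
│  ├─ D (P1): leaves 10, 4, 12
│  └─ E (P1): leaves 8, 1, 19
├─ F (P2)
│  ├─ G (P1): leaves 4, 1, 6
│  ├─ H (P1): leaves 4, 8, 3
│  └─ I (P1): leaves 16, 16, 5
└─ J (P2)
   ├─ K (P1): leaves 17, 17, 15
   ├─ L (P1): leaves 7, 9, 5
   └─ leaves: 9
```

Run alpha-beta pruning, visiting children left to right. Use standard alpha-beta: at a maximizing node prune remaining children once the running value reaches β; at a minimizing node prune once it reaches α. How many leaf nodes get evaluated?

18

C [α=-∞,β=+∞]: v=17
D [α=-∞,β=17]: v=12
E [α=-∞,β=12]: v=19
B [α=-∞,β=+∞]: v=12
G [α=12,β=+∞]: v=6
F [α=12,β=+∞]: v=6 after child 1 ≤ α → α-cutoff, skip 2
K [α=12,β=+∞]: v=17
L [α=12,β=17]: v=9
J [α=12,β=+∞]: v=9 after child 2 ≤ α → α-cutoff, skip 1
Root [α=-∞,β=+∞]: v=12
Leaves evaluated: 18 of 25.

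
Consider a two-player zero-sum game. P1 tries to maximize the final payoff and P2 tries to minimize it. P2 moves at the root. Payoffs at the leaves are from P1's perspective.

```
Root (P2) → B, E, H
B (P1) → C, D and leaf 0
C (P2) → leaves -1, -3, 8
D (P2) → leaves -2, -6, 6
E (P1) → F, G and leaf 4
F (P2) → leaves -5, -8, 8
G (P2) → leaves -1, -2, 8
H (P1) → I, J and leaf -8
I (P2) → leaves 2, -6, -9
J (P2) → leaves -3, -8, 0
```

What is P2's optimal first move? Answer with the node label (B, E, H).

H

C (P2): min(-1, -3, 8) = -3
D (P2): min(-2, -6, 6) = -6
B (P1): max(-3, -6, 0) = 0
F (P2): min(-5, -8, 8) = -8
G (P2): min(-1, -2, 8) = -2
E (P1): max(-8, -2, 4) = 4
I (P2): min(2, -6, -9) = -9
J (P2): min(-3, -8, 0) = -8
H (P1): max(-9, -8, -8) = -8
Root (P2): min(0, 4, -8) = -8
P2 picks the child with the lowest value: H (value -8).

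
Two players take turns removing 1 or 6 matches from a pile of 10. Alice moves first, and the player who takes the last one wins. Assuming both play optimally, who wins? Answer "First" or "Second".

First

Positions where the player to move wins (W) vs loses (L):
i:   0  1  2  3  4  5  6  7  8  9 10
     L  W  L  W  L  W  W  L  W  L  W
Position 10 is W, so the first player wins.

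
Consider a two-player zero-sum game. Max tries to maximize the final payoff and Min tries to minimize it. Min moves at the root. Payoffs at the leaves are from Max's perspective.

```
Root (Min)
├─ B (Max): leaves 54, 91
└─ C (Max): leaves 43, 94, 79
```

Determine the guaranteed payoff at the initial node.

B (Max): max(54, 91) = 91
C (Max): max(43, 94, 79) = 94
Root (Min): min(91, 94) = 91

91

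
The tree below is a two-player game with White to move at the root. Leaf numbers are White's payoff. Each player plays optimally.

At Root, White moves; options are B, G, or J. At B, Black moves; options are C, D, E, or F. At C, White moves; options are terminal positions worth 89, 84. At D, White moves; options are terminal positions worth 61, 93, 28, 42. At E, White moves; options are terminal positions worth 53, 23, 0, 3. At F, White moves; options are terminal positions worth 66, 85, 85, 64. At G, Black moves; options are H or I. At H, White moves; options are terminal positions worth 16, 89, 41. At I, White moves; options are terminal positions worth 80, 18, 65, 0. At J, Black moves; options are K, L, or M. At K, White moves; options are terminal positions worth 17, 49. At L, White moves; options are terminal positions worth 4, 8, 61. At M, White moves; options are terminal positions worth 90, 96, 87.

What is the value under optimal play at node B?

53

C: max(89, 84) = 89
D: max(61, 93, 28, 42) = 93
E: max(53, 23, 0, 3) = 53
F: max(66, 85, 85, 64) = 85
B: min(89, 93, 53, 85) = 53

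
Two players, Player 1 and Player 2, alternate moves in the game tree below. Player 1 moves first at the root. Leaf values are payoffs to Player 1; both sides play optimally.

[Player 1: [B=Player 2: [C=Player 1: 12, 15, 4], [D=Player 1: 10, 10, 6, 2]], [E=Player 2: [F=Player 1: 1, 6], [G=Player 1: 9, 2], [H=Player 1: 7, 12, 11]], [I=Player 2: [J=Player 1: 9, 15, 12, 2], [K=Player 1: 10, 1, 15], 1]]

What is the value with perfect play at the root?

C (Player 1): max(12, 15, 4) = 15
D (Player 1): max(10, 10, 6, 2) = 10
B (Player 2): min(15, 10) = 10
F (Player 1): max(1, 6) = 6
G (Player 1): max(9, 2) = 9
H (Player 1): max(7, 12, 11) = 12
E (Player 2): min(6, 9, 12) = 6
J (Player 1): max(9, 15, 12, 2) = 15
K (Player 1): max(10, 1, 15) = 15
I (Player 2): min(15, 15, 1) = 1
Root (Player 1): max(10, 6, 1) = 10

10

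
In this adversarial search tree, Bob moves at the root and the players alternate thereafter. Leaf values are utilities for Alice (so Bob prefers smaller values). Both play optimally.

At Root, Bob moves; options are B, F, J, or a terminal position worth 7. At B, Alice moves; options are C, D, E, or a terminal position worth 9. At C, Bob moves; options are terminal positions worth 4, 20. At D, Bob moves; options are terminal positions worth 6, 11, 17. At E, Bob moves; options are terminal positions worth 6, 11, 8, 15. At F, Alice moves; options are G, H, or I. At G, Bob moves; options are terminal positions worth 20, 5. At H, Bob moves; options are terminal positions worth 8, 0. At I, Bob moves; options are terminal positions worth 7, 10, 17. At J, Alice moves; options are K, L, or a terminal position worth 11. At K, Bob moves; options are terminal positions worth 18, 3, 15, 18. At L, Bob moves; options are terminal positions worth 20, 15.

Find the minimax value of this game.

C (Bob): min(4, 20) = 4
D (Bob): min(6, 11, 17) = 6
E (Bob): min(6, 11, 8, 15) = 6
B (Alice): max(4, 6, 6, 9) = 9
G (Bob): min(20, 5) = 5
H (Bob): min(8, 0) = 0
I (Bob): min(7, 10, 17) = 7
F (Alice): max(5, 0, 7) = 7
K (Bob): min(18, 3, 15, 18) = 3
L (Bob): min(20, 15) = 15
J (Alice): max(3, 15, 11) = 15
Root (Bob): min(9, 7, 15, 7) = 7

7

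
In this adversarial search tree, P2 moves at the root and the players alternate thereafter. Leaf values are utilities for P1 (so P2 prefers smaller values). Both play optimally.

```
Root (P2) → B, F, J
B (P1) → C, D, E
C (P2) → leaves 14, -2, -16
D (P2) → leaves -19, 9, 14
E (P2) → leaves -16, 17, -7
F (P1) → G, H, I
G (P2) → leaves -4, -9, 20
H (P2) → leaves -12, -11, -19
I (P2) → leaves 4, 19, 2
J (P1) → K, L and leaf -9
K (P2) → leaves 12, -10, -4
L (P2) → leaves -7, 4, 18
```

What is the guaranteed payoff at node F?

G: min(-4, -9, 20) = -9
H: min(-12, -11, -19) = -19
I: min(4, 19, 2) = 2
F: max(-9, -19, 2) = 2

2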